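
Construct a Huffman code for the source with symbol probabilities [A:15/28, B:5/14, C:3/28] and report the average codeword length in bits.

Huffman tree construction:
Combine smallest probabilities repeatedly
Resulting codes:
  A: 1 (length 1)
  B: 01 (length 2)
  C: 00 (length 2)
Average length = Σ p(s) × length(s) = 1.4643 bits


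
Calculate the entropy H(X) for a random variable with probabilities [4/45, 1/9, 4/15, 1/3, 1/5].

H(X) = -Σ p(x) log₂ p(x)
  -4/45 × log₂(4/45) = 0.3104
  -1/9 × log₂(1/9) = 0.3522
  -4/15 × log₂(4/15) = 0.5085
  -1/3 × log₂(1/3) = 0.5283
  -1/5 × log₂(1/5) = 0.4644
H(X) = 2.1638 bits


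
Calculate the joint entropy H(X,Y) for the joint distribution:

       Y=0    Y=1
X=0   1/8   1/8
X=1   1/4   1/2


H(X,Y) = -Σ p(x,y) log₂ p(x,y)
  p(0,0)=1/8: -0.1250 × log₂(0.1250) = 0.3750
  p(0,1)=1/8: -0.1250 × log₂(0.1250) = 0.3750
  p(1,0)=1/4: -0.2500 × log₂(0.2500) = 0.5000
  p(1,1)=1/2: -0.5000 × log₂(0.5000) = 0.5000
H(X,Y) = 1.7500 bits


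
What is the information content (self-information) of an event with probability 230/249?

Information content I(x) = -log₂(p(x))
I = -log₂(230/249) = -log₂(0.9237)
I = 0.1145 bits


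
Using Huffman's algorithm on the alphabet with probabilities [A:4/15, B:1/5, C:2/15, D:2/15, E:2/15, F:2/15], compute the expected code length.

Huffman tree construction:
Combine smallest probabilities repeatedly
Resulting codes:
  A: 01 (length 2)
  B: 00 (length 2)
  C: 100 (length 3)
  D: 101 (length 3)
  E: 110 (length 3)
  F: 111 (length 3)
Average length = Σ p(s) × length(s) = 2.5333 bits


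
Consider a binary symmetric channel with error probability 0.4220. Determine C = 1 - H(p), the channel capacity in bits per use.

For BSC with error probability p:
C = 1 - H(p) where H(p) is binary entropy
H(0.4220) = -0.4220 × log₂(0.4220) - 0.5780 × log₂(0.5780)
H(p) = 0.9824
C = 1 - 0.9824 = 0.0176 bits/use


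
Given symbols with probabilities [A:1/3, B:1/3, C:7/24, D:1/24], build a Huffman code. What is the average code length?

Huffman tree construction:
Combine smallest probabilities repeatedly
Resulting codes:
  A: 10 (length 2)
  B: 11 (length 2)
  C: 01 (length 2)
  D: 00 (length 2)
Average length = Σ p(s) × length(s) = 2.0000 bits


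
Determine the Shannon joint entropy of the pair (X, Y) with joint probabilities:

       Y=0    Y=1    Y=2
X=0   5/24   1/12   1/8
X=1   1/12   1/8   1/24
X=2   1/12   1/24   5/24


H(X,Y) = -Σ p(x,y) log₂ p(x,y)
  p(0,0)=5/24: -0.2083 × log₂(0.2083) = 0.4715
  p(0,1)=1/12: -0.0833 × log₂(0.0833) = 0.2987
  p(0,2)=1/8: -0.1250 × log₂(0.1250) = 0.3750
  p(1,0)=1/12: -0.0833 × log₂(0.0833) = 0.2987
  p(1,1)=1/8: -0.1250 × log₂(0.1250) = 0.3750
  p(1,2)=1/24: -0.0417 × log₂(0.0417) = 0.1910
  p(2,0)=1/12: -0.0833 × log₂(0.0833) = 0.2987
  p(2,1)=1/24: -0.0417 × log₂(0.0417) = 0.1910
  p(2,2)=5/24: -0.2083 × log₂(0.2083) = 0.4715
H(X,Y) = 2.9713 bits


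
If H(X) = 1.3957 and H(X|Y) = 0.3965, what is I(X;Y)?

I(X;Y) = H(X) - H(X|Y)
I(X;Y) = 1.3957 - 0.3965 = 0.9992 bits


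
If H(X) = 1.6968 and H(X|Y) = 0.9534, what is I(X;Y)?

I(X;Y) = H(X) - H(X|Y)
I(X;Y) = 1.6968 - 0.9534 = 0.7434 bits


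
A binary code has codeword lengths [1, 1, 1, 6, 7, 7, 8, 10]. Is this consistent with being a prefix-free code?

Kraft inequality: Σ 2^(-l_i) ≤ 1 for prefix-free code
Calculating: 2^(-1) + 2^(-1) + 2^(-1) + 2^(-6) + 2^(-7) + 2^(-7) + 2^(-8) + 2^(-10)
= 0.5 + 0.5 + 0.5 + 0.015625 + 0.0078125 + 0.0078125 + 0.00390625 + 0.0009765625
= 1.5361
Since 1.5361 > 1, prefix-free code does not exist


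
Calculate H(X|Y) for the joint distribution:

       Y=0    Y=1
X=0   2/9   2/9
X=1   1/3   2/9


H(X|Y) = Σ_y p(y) H(X|Y=y)
  p(Y=0) = 5/9, H(X|Y=0) = 0.9710
  p(Y=1) = 4/9, H(X|Y=1) = 1.0000
H(X|Y) = 0.5556×0.9710 + 0.4444×1.0000 = 0.9839 bits


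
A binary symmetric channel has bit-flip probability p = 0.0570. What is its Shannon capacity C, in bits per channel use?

For BSC with error probability p:
C = 1 - H(p) where H(p) is binary entropy
H(0.0570) = -0.0570 × log₂(0.0570) - 0.9430 × log₂(0.9430)
H(p) = 0.3154
C = 1 - 0.3154 = 0.6846 bits/use


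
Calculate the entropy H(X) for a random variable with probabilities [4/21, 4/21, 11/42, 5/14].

H(X) = -Σ p(x) log₂ p(x)
  -4/21 × log₂(4/21) = 0.4557
  -4/21 × log₂(4/21) = 0.4557
  -11/42 × log₂(11/42) = 0.5062
  -5/14 × log₂(5/14) = 0.5305
H(X) = 1.9481 bits


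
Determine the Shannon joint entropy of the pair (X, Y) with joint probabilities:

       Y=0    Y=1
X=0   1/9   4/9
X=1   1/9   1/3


H(X,Y) = -Σ p(x,y) log₂ p(x,y)
  p(0,0)=1/9: -0.1111 × log₂(0.1111) = 0.3522
  p(0,1)=4/9: -0.4444 × log₂(0.4444) = 0.5200
  p(1,0)=1/9: -0.1111 × log₂(0.1111) = 0.3522
  p(1,1)=1/3: -0.3333 × log₂(0.3333) = 0.5283
H(X,Y) = 1.7527 bits


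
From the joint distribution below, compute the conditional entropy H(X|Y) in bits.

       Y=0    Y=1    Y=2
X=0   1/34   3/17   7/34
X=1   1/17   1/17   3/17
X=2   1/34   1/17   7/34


H(X|Y) = Σ_y p(y) H(X|Y=y)
  p(Y=0) = 2/17, H(X|Y=0) = 1.5000
  p(Y=1) = 5/17, H(X|Y=1) = 1.3710
  p(Y=2) = 10/17, H(X|Y=2) = 1.5813
H(X|Y) = 0.1176×1.5000 + 0.2941×1.3710 + 0.5882×1.5813 = 1.5099 bits


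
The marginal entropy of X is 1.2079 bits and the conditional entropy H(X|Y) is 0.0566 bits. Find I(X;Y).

I(X;Y) = H(X) - H(X|Y)
I(X;Y) = 1.2079 - 0.0566 = 1.1513 bits


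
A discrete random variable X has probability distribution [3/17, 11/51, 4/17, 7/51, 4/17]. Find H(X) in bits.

H(X) = -Σ p(x) log₂ p(x)
  -3/17 × log₂(3/17) = 0.4416
  -11/51 × log₂(11/51) = 0.4773
  -4/17 × log₂(4/17) = 0.4912
  -7/51 × log₂(7/51) = 0.3932
  -4/17 × log₂(4/17) = 0.4912
H(X) = 2.2945 bits


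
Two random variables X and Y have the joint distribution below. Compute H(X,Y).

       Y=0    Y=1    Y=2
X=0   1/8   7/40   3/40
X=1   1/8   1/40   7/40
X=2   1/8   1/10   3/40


H(X,Y) = -Σ p(x,y) log₂ p(x,y)
  p(0,0)=1/8: -0.1250 × log₂(0.1250) = 0.3750
  p(0,1)=7/40: -0.1750 × log₂(0.1750) = 0.4401
  p(0,2)=3/40: -0.0750 × log₂(0.0750) = 0.2803
  p(1,0)=1/8: -0.1250 × log₂(0.1250) = 0.3750
  p(1,1)=1/40: -0.0250 × log₂(0.0250) = 0.1330
  p(1,2)=7/40: -0.1750 × log₂(0.1750) = 0.4401
  p(2,0)=1/8: -0.1250 × log₂(0.1250) = 0.3750
  p(2,1)=1/10: -0.1000 × log₂(0.1000) = 0.3322
  p(2,2)=3/40: -0.0750 × log₂(0.0750) = 0.2803
H(X,Y) = 3.0309 bits


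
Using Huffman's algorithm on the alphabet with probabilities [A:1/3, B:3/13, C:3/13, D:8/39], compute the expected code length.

Huffman tree construction:
Combine smallest probabilities repeatedly
Resulting codes:
  A: 11 (length 2)
  B: 01 (length 2)
  C: 10 (length 2)
  D: 00 (length 2)
Average length = Σ p(s) × length(s) = 2.0000 bits


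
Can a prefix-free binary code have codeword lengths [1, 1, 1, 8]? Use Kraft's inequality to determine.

Kraft inequality: Σ 2^(-l_i) ≤ 1 for prefix-free code
Calculating: 2^(-1) + 2^(-1) + 2^(-1) + 2^(-8)
= 0.5 + 0.5 + 0.5 + 0.00390625
= 1.5039
Since 1.5039 > 1, prefix-free code does not exist


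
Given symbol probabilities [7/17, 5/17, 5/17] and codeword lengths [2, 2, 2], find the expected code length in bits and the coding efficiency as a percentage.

Average length L = Σ p_i × l_i = 2.0000 bits
Entropy H = 1.5657 bits
Efficiency η = H/L × 100% = 78.28%


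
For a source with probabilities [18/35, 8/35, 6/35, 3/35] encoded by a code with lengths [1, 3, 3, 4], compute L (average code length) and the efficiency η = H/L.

Average length L = Σ p_i × l_i = 2.0571 bits
Entropy H = 1.7200 bits
Efficiency η = H/L × 100% = 83.61%


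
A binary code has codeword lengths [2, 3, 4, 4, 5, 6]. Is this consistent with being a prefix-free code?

Kraft inequality: Σ 2^(-l_i) ≤ 1 for prefix-free code
Calculating: 2^(-2) + 2^(-3) + 2^(-4) + 2^(-4) + 2^(-5) + 2^(-6)
= 0.25 + 0.125 + 0.0625 + 0.0625 + 0.03125 + 0.015625
= 0.5469
Since 0.5469 ≤ 1, prefix-free code exists


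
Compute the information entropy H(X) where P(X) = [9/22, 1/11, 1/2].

H(X) = -Σ p(x) log₂ p(x)
  -9/22 × log₂(9/22) = 0.5275
  -1/11 × log₂(1/11) = 0.3145
  -1/2 × log₂(1/2) = 0.5000
H(X) = 1.3420 bits


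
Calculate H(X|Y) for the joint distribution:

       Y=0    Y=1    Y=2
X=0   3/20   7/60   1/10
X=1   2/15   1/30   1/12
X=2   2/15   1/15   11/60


H(X|Y) = Σ_y p(y) H(X|Y=y)
  p(Y=0) = 5/12, H(X|Y=0) = 1.5827
  p(Y=1) = 13/60, H(X|Y=1) = 1.4196
  p(Y=2) = 11/30, H(X|Y=2) = 1.4970
H(X|Y) = 0.4167×1.5827 + 0.2167×1.4196 + 0.3667×1.4970 = 1.5159 bits


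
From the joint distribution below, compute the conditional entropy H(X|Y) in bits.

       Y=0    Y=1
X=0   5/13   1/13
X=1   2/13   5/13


H(X|Y) = Σ_y p(y) H(X|Y=y)
  p(Y=0) = 7/13, H(X|Y=0) = 0.8631
  p(Y=1) = 6/13, H(X|Y=1) = 0.6500
H(X|Y) = 0.5385×0.8631 + 0.4615×0.6500 = 0.7648 bits


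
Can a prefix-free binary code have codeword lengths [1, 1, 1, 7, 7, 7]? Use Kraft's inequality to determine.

Kraft inequality: Σ 2^(-l_i) ≤ 1 for prefix-free code
Calculating: 2^(-1) + 2^(-1) + 2^(-1) + 2^(-7) + 2^(-7) + 2^(-7)
= 0.5 + 0.5 + 0.5 + 0.0078125 + 0.0078125 + 0.0078125
= 1.5234
Since 1.5234 > 1, prefix-free code does not exist


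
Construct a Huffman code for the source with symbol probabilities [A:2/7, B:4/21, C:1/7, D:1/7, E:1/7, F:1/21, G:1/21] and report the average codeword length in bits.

Huffman tree construction:
Combine smallest probabilities repeatedly
Resulting codes:
  A: 10 (length 2)
  B: 00 (length 2)
  C: 011 (length 3)
  D: 110 (length 3)
  E: 111 (length 3)
  F: 0100 (length 4)
  G: 0101 (length 4)
Average length = Σ p(s) × length(s) = 2.6190 bits


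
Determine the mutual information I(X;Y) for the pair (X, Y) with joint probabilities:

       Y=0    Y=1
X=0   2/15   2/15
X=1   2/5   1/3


H(X) = 0.8366, H(Y) = 0.9968, H(X,Y) = 1.8323
I(X;Y) = H(X) + H(Y) - H(X,Y) = 0.0012 bits


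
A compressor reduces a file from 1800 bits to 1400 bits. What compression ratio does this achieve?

Compression ratio = Original / Compressed
= 1800 / 1400 = 1.29:1


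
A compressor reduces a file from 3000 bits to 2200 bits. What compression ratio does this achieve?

Compression ratio = Original / Compressed
= 3000 / 2200 = 1.36:1


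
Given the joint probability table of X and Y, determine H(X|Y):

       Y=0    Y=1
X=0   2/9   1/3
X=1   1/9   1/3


H(X|Y) = Σ_y p(y) H(X|Y=y)
  p(Y=0) = 1/3, H(X|Y=0) = 0.9183
  p(Y=1) = 2/3, H(X|Y=1) = 1.0000
H(X|Y) = 0.3333×0.9183 + 0.6667×1.0000 = 0.9728 bits


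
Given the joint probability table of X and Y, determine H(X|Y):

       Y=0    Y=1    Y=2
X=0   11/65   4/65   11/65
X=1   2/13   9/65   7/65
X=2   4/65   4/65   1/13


H(X|Y) = Σ_y p(y) H(X|Y=y)
  p(Y=0) = 5/13, H(X|Y=0) = 1.4729
  p(Y=1) = 17/65, H(X|Y=1) = 1.4681
  p(Y=2) = 23/65, H(X|Y=2) = 1.5099
H(X|Y) = 0.3846×1.4729 + 0.2615×1.4681 + 0.3538×1.5099 = 1.4847 bits


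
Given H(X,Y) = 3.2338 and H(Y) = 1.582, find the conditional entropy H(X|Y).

Chain rule: H(X,Y) = H(X|Y) + H(Y)
H(X|Y) = H(X,Y) - H(Y) = 3.2338 - 1.582 = 1.6518 bits


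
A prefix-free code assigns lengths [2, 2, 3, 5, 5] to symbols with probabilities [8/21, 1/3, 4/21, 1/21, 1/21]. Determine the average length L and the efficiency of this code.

Average length L = Σ p_i × l_i = 2.4762 bits
Entropy H = 1.9327 bits
Efficiency η = H/L × 100% = 78.05%


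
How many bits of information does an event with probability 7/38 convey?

Information content I(x) = -log₂(p(x))
I = -log₂(7/38) = -log₂(0.1842)
I = 2.4406 bits


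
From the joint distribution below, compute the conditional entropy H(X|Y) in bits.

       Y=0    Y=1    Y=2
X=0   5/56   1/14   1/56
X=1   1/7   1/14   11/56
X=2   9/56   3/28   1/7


H(X|Y) = Σ_y p(y) H(X|Y=y)
  p(Y=0) = 11/28, H(X|Y=0) = 1.5440
  p(Y=1) = 1/4, H(X|Y=1) = 1.5567
  p(Y=2) = 5/14, H(X|Y=2) = 1.2192
H(X|Y) = 0.3929×1.5440 + 0.2500×1.5567 + 0.3571×1.2192 = 1.4312 bits


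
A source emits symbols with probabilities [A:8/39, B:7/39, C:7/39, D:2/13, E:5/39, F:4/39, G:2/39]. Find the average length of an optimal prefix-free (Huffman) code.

Huffman tree construction:
Combine smallest probabilities repeatedly
Resulting codes:
  A: 01 (length 2)
  B: 111 (length 3)
  C: 00 (length 2)
  D: 101 (length 3)
  E: 100 (length 3)
  F: 1101 (length 4)
  G: 1100 (length 4)
Average length = Σ p(s) × length(s) = 2.7692 bits


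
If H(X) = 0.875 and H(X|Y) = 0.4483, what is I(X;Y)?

I(X;Y) = H(X) - H(X|Y)
I(X;Y) = 0.875 - 0.4483 = 0.4267 bits


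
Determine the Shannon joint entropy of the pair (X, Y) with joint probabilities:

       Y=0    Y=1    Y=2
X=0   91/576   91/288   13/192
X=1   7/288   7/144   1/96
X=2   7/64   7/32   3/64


H(X,Y) = -Σ p(x,y) log₂ p(x,y)
  p(0,0)=91/576: -0.1580 × log₂(0.1580) = 0.4206
  p(0,1)=91/288: -0.3160 × log₂(0.3160) = 0.5252
  p(0,2)=13/192: -0.0677 × log₂(0.0677) = 0.2630
  p(1,0)=7/288: -0.0243 × log₂(0.0243) = 0.1303
  p(1,1)=7/144: -0.0486 × log₂(0.0486) = 0.2121
  p(1,2)=1/96: -0.0104 × log₂(0.0104) = 0.0686
  p(2,0)=7/64: -0.1094 × log₂(0.1094) = 0.3492
  p(2,1)=7/32: -0.2188 × log₂(0.2188) = 0.4796
  p(2,2)=3/64: -0.0469 × log₂(0.0469) = 0.2070
H(X,Y) = 2.6556 bits


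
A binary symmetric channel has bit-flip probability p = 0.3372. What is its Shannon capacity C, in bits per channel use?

For BSC with error probability p:
C = 1 - H(p) where H(p) is binary entropy
H(0.3372) = -0.3372 × log₂(0.3372) - 0.6628 × log₂(0.6628)
H(p) = 0.9221
C = 1 - 0.9221 = 0.0779 bits/use


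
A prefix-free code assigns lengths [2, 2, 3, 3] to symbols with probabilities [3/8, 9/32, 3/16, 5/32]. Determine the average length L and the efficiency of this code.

Average length L = Σ p_i × l_i = 2.3438 bits
Entropy H = 1.9166 bits
Efficiency η = H/L × 100% = 81.78%


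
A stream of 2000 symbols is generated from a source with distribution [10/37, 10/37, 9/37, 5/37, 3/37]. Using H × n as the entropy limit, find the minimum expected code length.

Entropy H = 2.2005 bits/symbol
Minimum bits = H × n = 2.2005 × 2000
= 4400.94 bits


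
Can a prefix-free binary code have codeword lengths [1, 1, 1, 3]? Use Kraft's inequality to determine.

Kraft inequality: Σ 2^(-l_i) ≤ 1 for prefix-free code
Calculating: 2^(-1) + 2^(-1) + 2^(-1) + 2^(-3)
= 0.5 + 0.5 + 0.5 + 0.125
= 1.6250
Since 1.6250 > 1, prefix-free code does not exist


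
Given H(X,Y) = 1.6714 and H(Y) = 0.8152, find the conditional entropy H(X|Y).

Chain rule: H(X,Y) = H(X|Y) + H(Y)
H(X|Y) = H(X,Y) - H(Y) = 1.6714 - 0.8152 = 0.8562 bits


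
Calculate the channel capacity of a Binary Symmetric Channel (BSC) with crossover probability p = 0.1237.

For BSC with error probability p:
C = 1 - H(p) where H(p) is binary entropy
H(0.1237) = -0.1237 × log₂(0.1237) - 0.8763 × log₂(0.8763)
H(p) = 0.5399
C = 1 - 0.5399 = 0.4601 bits/use


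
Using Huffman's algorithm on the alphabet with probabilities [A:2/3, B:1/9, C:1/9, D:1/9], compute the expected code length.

Huffman tree construction:
Combine smallest probabilities repeatedly
Resulting codes:
  A: 1 (length 1)
  B: 010 (length 3)
  C: 011 (length 3)
  D: 00 (length 2)
Average length = Σ p(s) × length(s) = 1.5556 bits


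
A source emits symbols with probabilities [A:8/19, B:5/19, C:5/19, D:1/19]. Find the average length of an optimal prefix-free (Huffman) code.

Huffman tree construction:
Combine smallest probabilities repeatedly
Resulting codes:
  A: 0 (length 1)
  B: 111 (length 3)
  C: 10 (length 2)
  D: 110 (length 3)
Average length = Σ p(s) × length(s) = 1.8947 bits


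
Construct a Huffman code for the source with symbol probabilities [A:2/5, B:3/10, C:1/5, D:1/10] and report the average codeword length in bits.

Huffman tree construction:
Combine smallest probabilities repeatedly
Resulting codes:
  A: 0 (length 1)
  B: 10 (length 2)
  C: 111 (length 3)
  D: 110 (length 3)
Average length = Σ p(s) × length(s) = 1.9000 bits


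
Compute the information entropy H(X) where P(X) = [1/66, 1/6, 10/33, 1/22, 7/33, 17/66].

H(X) = -Σ p(x) log₂ p(x)
  -1/66 × log₂(1/66) = 0.0916
  -1/6 × log₂(1/6) = 0.4308
  -10/33 × log₂(10/33) = 0.5220
  -1/22 × log₂(1/22) = 0.2027
  -7/33 × log₂(7/33) = 0.4745
  -17/66 × log₂(17/66) = 0.5041
H(X) = 2.2257 bits


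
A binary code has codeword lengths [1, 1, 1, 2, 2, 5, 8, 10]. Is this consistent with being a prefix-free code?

Kraft inequality: Σ 2^(-l_i) ≤ 1 for prefix-free code
Calculating: 2^(-1) + 2^(-1) + 2^(-1) + 2^(-2) + 2^(-2) + 2^(-5) + 2^(-8) + 2^(-10)
= 0.5 + 0.5 + 0.5 + 0.25 + 0.25 + 0.03125 + 0.00390625 + 0.0009765625
= 2.0361
Since 2.0361 > 1, prefix-free code does not exist


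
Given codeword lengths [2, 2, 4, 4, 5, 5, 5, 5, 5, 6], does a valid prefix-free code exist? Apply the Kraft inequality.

Kraft inequality: Σ 2^(-l_i) ≤ 1 for prefix-free code
Calculating: 2^(-2) + 2^(-2) + 2^(-4) + 2^(-4) + 2^(-5) + 2^(-5) + 2^(-5) + 2^(-5) + 2^(-5) + 2^(-6)
= 0.25 + 0.25 + 0.0625 + 0.0625 + 0.03125 + 0.03125 + 0.03125 + 0.03125 + 0.03125 + 0.015625
= 0.7969
Since 0.7969 ≤ 1, prefix-free code exists


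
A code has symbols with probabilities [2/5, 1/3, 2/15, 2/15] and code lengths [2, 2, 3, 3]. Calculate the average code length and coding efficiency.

Average length L = Σ p_i × l_i = 2.2667 bits
Entropy H = 1.8323 bits
Efficiency η = H/L × 100% = 80.84%


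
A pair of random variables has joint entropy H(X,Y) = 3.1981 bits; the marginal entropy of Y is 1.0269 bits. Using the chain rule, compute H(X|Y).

Chain rule: H(X,Y) = H(X|Y) + H(Y)
H(X|Y) = H(X,Y) - H(Y) = 3.1981 - 1.0269 = 2.1712 bits


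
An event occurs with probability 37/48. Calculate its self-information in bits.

Information content I(x) = -log₂(p(x))
I = -log₂(37/48) = -log₂(0.7708)
I = 0.3755 bits


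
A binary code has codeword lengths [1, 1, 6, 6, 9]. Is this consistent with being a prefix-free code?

Kraft inequality: Σ 2^(-l_i) ≤ 1 for prefix-free code
Calculating: 2^(-1) + 2^(-1) + 2^(-6) + 2^(-6) + 2^(-9)
= 0.5 + 0.5 + 0.015625 + 0.015625 + 0.001953125
= 1.0332
Since 1.0332 > 1, prefix-free code does not exist


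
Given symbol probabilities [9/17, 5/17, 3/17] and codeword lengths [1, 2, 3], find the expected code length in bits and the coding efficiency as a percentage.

Average length L = Σ p_i × l_i = 1.6471 bits
Entropy H = 1.4466 bits
Efficiency η = H/L × 100% = 87.83%


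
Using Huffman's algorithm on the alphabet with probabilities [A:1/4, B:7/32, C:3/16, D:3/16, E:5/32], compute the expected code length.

Huffman tree construction:
Combine smallest probabilities repeatedly
Resulting codes:
  A: 10 (length 2)
  B: 01 (length 2)
  C: 111 (length 3)
  D: 00 (length 2)
  E: 110 (length 3)
Average length = Σ p(s) × length(s) = 2.3438 bits


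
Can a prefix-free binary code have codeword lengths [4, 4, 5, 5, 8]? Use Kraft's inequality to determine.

Kraft inequality: Σ 2^(-l_i) ≤ 1 for prefix-free code
Calculating: 2^(-4) + 2^(-4) + 2^(-5) + 2^(-5) + 2^(-8)
= 0.0625 + 0.0625 + 0.03125 + 0.03125 + 0.00390625
= 0.1914
Since 0.1914 ≤ 1, prefix-free code exists


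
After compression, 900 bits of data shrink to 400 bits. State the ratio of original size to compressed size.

Compression ratio = Original / Compressed
= 900 / 400 = 2.25:1


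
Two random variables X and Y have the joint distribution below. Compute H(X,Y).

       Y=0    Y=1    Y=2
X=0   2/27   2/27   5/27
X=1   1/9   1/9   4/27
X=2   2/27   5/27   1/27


H(X,Y) = -Σ p(x,y) log₂ p(x,y)
  p(0,0)=2/27: -0.0741 × log₂(0.0741) = 0.2781
  p(0,1)=2/27: -0.0741 × log₂(0.0741) = 0.2781
  p(0,2)=5/27: -0.1852 × log₂(0.1852) = 0.4505
  p(1,0)=1/9: -0.1111 × log₂(0.1111) = 0.3522
  p(1,1)=1/9: -0.1111 × log₂(0.1111) = 0.3522
  p(1,2)=4/27: -0.1481 × log₂(0.1481) = 0.4081
  p(2,0)=2/27: -0.0741 × log₂(0.0741) = 0.2781
  p(2,1)=5/27: -0.1852 × log₂(0.1852) = 0.4505
  p(2,2)=1/27: -0.0370 × log₂(0.0370) = 0.1761
H(X,Y) = 3.0242 bits


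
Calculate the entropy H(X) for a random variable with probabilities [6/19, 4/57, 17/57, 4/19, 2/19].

H(X) = -Σ p(x) log₂ p(x)
  -6/19 × log₂(6/19) = 0.5251
  -4/57 × log₂(4/57) = 0.2690
  -17/57 × log₂(17/57) = 0.5206
  -4/19 × log₂(4/19) = 0.4732
  -2/19 × log₂(2/19) = 0.3419
H(X) = 2.1298 bits


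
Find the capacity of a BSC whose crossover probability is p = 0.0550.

For BSC with error probability p:
C = 1 - H(p) where H(p) is binary entropy
H(0.0550) = -0.0550 × log₂(0.0550) - 0.9450 × log₂(0.9450)
H(p) = 0.3073
C = 1 - 0.3073 = 0.6927 bits/use


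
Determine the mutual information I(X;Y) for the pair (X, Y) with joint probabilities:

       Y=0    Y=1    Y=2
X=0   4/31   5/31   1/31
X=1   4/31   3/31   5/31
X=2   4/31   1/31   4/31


H(X) = 1.5746, H(Y) = 1.5746, H(X,Y) = 3.0195
I(X;Y) = H(X) + H(Y) - H(X,Y) = 0.1296 bits


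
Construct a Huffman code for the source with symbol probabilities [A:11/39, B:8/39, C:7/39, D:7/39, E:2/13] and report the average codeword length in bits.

Huffman tree construction:
Combine smallest probabilities repeatedly
Resulting codes:
  A: 10 (length 2)
  B: 01 (length 2)
  C: 111 (length 3)
  D: 00 (length 2)
  E: 110 (length 3)
Average length = Σ p(s) × length(s) = 2.3333 bits


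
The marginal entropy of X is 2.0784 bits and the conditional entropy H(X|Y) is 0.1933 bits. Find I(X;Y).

I(X;Y) = H(X) - H(X|Y)
I(X;Y) = 2.0784 - 0.1933 = 1.8851 bits


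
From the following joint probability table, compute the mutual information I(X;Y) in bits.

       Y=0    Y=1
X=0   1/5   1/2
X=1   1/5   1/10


H(X) = 0.8813, H(Y) = 0.9710, H(X,Y) = 1.7610
I(X;Y) = H(X) + H(Y) - H(X,Y) = 0.0913 bits


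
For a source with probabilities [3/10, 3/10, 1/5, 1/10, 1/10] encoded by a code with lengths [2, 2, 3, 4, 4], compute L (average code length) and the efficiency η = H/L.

Average length L = Σ p_i × l_i = 2.6000 bits
Entropy H = 2.1710 bits
Efficiency η = H/L × 100% = 83.50%


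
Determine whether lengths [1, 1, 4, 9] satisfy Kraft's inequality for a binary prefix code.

Kraft inequality: Σ 2^(-l_i) ≤ 1 for prefix-free code
Calculating: 2^(-1) + 2^(-1) + 2^(-4) + 2^(-9)
= 0.5 + 0.5 + 0.0625 + 0.001953125
= 1.0645
Since 1.0645 > 1, prefix-free code does not exist


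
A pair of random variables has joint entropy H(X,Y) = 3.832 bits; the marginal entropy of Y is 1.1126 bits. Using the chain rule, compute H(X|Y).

Chain rule: H(X,Y) = H(X|Y) + H(Y)
H(X|Y) = H(X,Y) - H(Y) = 3.832 - 1.1126 = 2.7194 bits


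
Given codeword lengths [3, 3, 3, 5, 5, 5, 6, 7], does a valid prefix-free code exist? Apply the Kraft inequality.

Kraft inequality: Σ 2^(-l_i) ≤ 1 for prefix-free code
Calculating: 2^(-3) + 2^(-3) + 2^(-3) + 2^(-5) + 2^(-5) + 2^(-5) + 2^(-6) + 2^(-7)
= 0.125 + 0.125 + 0.125 + 0.03125 + 0.03125 + 0.03125 + 0.015625 + 0.0078125
= 0.4922
Since 0.4922 ≤ 1, prefix-free code exists


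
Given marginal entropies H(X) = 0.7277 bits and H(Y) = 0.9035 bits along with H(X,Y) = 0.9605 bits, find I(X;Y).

I(X;Y) = H(X) + H(Y) - H(X,Y)
I(X;Y) = 0.7277 + 0.9035 - 0.9605 = 0.6707 bits


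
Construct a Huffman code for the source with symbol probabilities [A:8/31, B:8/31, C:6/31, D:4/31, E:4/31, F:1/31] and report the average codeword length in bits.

Huffman tree construction:
Combine smallest probabilities repeatedly
Resulting codes:
  A: 01 (length 2)
  B: 10 (length 2)
  C: 00 (length 2)
  D: 1111 (length 4)
  E: 110 (length 3)
  F: 1110 (length 4)
Average length = Σ p(s) × length(s) = 2.4516 bits


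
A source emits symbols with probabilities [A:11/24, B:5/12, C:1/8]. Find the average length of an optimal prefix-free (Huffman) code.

Huffman tree construction:
Combine smallest probabilities repeatedly
Resulting codes:
  A: 0 (length 1)
  B: 11 (length 2)
  C: 10 (length 2)
Average length = Σ p(s) × length(s) = 1.5417 bits


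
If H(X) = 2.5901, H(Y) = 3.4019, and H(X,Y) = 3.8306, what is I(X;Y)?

I(X;Y) = H(X) + H(Y) - H(X,Y)
I(X;Y) = 2.5901 + 3.4019 - 3.8306 = 2.1614 bits


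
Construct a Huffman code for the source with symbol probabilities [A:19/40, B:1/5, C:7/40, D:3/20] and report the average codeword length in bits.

Huffman tree construction:
Combine smallest probabilities repeatedly
Resulting codes:
  A: 0 (length 1)
  B: 10 (length 2)
  C: 111 (length 3)
  D: 110 (length 3)
Average length = Σ p(s) × length(s) = 1.8500 bits


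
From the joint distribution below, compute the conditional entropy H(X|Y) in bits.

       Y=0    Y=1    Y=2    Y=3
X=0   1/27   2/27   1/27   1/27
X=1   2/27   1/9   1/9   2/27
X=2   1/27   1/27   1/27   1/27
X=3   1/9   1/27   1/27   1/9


H(X|Y) = Σ_y p(y) H(X|Y=y)
  p(Y=0) = 7/27, H(X|Y=0) = 1.8424
  p(Y=1) = 7/27, H(X|Y=1) = 1.8424
  p(Y=2) = 2/9, H(X|Y=2) = 1.7925
  p(Y=3) = 7/27, H(X|Y=3) = 1.8424
H(X|Y) = 0.2593×1.8424 + 0.2593×1.8424 + 0.2222×1.7925 + 0.2593×1.8424 = 1.8313 bits


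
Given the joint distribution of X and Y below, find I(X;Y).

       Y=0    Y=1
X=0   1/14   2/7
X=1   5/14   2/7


H(X) = 0.9403, H(Y) = 0.9852, H(X,Y) = 1.8352
I(X;Y) = H(X) + H(Y) - H(X,Y) = 0.0903 bits


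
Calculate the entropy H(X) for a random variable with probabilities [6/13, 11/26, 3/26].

H(X) = -Σ p(x) log₂ p(x)
  -6/13 × log₂(6/13) = 0.5148
  -11/26 × log₂(11/26) = 0.5250
  -3/26 × log₂(3/26) = 0.3595
H(X) = 1.3994 bits


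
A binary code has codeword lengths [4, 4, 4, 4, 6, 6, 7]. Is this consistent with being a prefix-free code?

Kraft inequality: Σ 2^(-l_i) ≤ 1 for prefix-free code
Calculating: 2^(-4) + 2^(-4) + 2^(-4) + 2^(-4) + 2^(-6) + 2^(-6) + 2^(-7)
= 0.0625 + 0.0625 + 0.0625 + 0.0625 + 0.015625 + 0.015625 + 0.0078125
= 0.2891
Since 0.2891 ≤ 1, prefix-free code exists


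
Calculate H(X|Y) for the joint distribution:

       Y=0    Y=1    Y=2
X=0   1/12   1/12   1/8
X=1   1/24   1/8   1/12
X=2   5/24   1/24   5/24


H(X|Y) = Σ_y p(y) H(X|Y=y)
  p(Y=0) = 1/3, H(X|Y=0) = 1.2988
  p(Y=1) = 1/4, H(X|Y=1) = 1.4591
  p(Y=2) = 5/12, H(X|Y=2) = 1.4855
H(X|Y) = 0.3333×1.2988 + 0.2500×1.4591 + 0.4167×1.4855 = 1.4167 bits


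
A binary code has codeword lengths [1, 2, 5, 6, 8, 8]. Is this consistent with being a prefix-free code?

Kraft inequality: Σ 2^(-l_i) ≤ 1 for prefix-free code
Calculating: 2^(-1) + 2^(-2) + 2^(-5) + 2^(-6) + 2^(-8) + 2^(-8)
= 0.5 + 0.25 + 0.03125 + 0.015625 + 0.00390625 + 0.00390625
= 0.8047
Since 0.8047 ≤ 1, prefix-free code exists


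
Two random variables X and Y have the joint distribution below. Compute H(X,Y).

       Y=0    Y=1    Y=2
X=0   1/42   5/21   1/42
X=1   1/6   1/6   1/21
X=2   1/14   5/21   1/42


H(X,Y) = -Σ p(x,y) log₂ p(x,y)
  p(0,0)=1/42: -0.0238 × log₂(0.0238) = 0.1284
  p(0,1)=5/21: -0.2381 × log₂(0.2381) = 0.4929
  p(0,2)=1/42: -0.0238 × log₂(0.0238) = 0.1284
  p(1,0)=1/6: -0.1667 × log₂(0.1667) = 0.4308
  p(1,1)=1/6: -0.1667 × log₂(0.1667) = 0.4308
  p(1,2)=1/21: -0.0476 × log₂(0.0476) = 0.2092
  p(2,0)=1/14: -0.0714 × log₂(0.0714) = 0.2720
  p(2,1)=5/21: -0.2381 × log₂(0.2381) = 0.4929
  p(2,2)=1/42: -0.0238 × log₂(0.0238) = 0.1284
H(X,Y) = 2.7138 bits


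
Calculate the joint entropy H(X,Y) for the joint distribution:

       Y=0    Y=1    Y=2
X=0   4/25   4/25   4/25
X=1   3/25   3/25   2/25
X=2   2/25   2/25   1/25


H(X,Y) = -Σ p(x,y) log₂ p(x,y)
  p(0,0)=4/25: -0.1600 × log₂(0.1600) = 0.4230
  p(0,1)=4/25: -0.1600 × log₂(0.1600) = 0.4230
  p(0,2)=4/25: -0.1600 × log₂(0.1600) = 0.4230
  p(1,0)=3/25: -0.1200 × log₂(0.1200) = 0.3671
  p(1,1)=3/25: -0.1200 × log₂(0.1200) = 0.3671
  p(1,2)=2/25: -0.0800 × log₂(0.0800) = 0.2915
  p(2,0)=2/25: -0.0800 × log₂(0.0800) = 0.2915
  p(2,1)=2/25: -0.0800 × log₂(0.0800) = 0.2915
  p(2,2)=1/25: -0.0400 × log₂(0.0400) = 0.1858
H(X,Y) = 3.0635 bits


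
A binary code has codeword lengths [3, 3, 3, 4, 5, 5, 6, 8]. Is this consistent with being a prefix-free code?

Kraft inequality: Σ 2^(-l_i) ≤ 1 for prefix-free code
Calculating: 2^(-3) + 2^(-3) + 2^(-3) + 2^(-4) + 2^(-5) + 2^(-5) + 2^(-6) + 2^(-8)
= 0.125 + 0.125 + 0.125 + 0.0625 + 0.03125 + 0.03125 + 0.015625 + 0.00390625
= 0.5195
Since 0.5195 ≤ 1, prefix-free code exists


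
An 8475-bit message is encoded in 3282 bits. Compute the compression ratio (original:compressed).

Compression ratio = Original / Compressed
= 8475 / 3282 = 2.58:1


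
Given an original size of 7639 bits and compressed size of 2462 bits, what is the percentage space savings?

Space savings = (1 - Compressed/Original) × 100%
= (1 - 2462/7639) × 100%
= 67.77%


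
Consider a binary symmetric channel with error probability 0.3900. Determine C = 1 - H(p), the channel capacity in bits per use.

For BSC with error probability p:
C = 1 - H(p) where H(p) is binary entropy
H(0.3900) = -0.3900 × log₂(0.3900) - 0.6100 × log₂(0.6100)
H(p) = 0.9648
C = 1 - 0.9648 = 0.0352 bits/use


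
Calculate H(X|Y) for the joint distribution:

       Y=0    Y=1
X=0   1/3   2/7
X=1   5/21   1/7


H(X|Y) = Σ_y p(y) H(X|Y=y)
  p(Y=0) = 4/7, H(X|Y=0) = 0.9799
  p(Y=1) = 3/7, H(X|Y=1) = 0.9183
H(X|Y) = 0.5714×0.9799 + 0.4286×0.9183 = 0.9535 bits


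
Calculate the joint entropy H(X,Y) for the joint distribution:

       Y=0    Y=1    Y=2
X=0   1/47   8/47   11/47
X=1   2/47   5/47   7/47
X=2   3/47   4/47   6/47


H(X,Y) = -Σ p(x,y) log₂ p(x,y)
  p(0,0)=1/47: -0.0213 × log₂(0.0213) = 0.1182
  p(0,1)=8/47: -0.1702 × log₂(0.1702) = 0.4348
  p(0,2)=11/47: -0.2340 × log₂(0.2340) = 0.4904
  p(1,0)=2/47: -0.0426 × log₂(0.0426) = 0.1938
  p(1,1)=5/47: -0.1064 × log₂(0.1064) = 0.3439
  p(1,2)=7/47: -0.1489 × log₂(0.1489) = 0.4092
  p(2,0)=3/47: -0.0638 × log₂(0.0638) = 0.2534
  p(2,1)=4/47: -0.0851 × log₂(0.0851) = 0.3025
  p(2,2)=6/47: -0.1277 × log₂(0.1277) = 0.3791
H(X,Y) = 2.9252 bits


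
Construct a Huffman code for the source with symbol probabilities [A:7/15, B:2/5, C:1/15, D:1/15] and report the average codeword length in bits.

Huffman tree construction:
Combine smallest probabilities repeatedly
Resulting codes:
  A: 0 (length 1)
  B: 11 (length 2)
  C: 100 (length 3)
  D: 101 (length 3)
Average length = Σ p(s) × length(s) = 1.6667 bits


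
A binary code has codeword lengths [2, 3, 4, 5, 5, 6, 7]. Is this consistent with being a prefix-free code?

Kraft inequality: Σ 2^(-l_i) ≤ 1 for prefix-free code
Calculating: 2^(-2) + 2^(-3) + 2^(-4) + 2^(-5) + 2^(-5) + 2^(-6) + 2^(-7)
= 0.25 + 0.125 + 0.0625 + 0.03125 + 0.03125 + 0.015625 + 0.0078125
= 0.5234
Since 0.5234 ≤ 1, prefix-free code exists


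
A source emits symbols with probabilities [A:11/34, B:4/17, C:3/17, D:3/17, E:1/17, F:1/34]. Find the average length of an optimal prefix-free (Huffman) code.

Huffman tree construction:
Combine smallest probabilities repeatedly
Resulting codes:
  A: 11 (length 2)
  B: 01 (length 2)
  C: 101 (length 3)
  D: 00 (length 2)
  E: 1001 (length 4)
  F: 1000 (length 4)
Average length = Σ p(s) × length(s) = 2.3529 bits


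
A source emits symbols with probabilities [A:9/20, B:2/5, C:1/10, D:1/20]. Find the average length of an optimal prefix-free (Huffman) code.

Huffman tree construction:
Combine smallest probabilities repeatedly
Resulting codes:
  A: 0 (length 1)
  B: 11 (length 2)
  C: 101 (length 3)
  D: 100 (length 3)
Average length = Σ p(s) × length(s) = 1.7000 bits


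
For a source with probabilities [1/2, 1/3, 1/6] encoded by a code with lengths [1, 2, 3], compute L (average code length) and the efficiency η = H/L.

Average length L = Σ p_i × l_i = 1.6667 bits
Entropy H = 1.4591 bits
Efficiency η = H/L × 100% = 87.55%


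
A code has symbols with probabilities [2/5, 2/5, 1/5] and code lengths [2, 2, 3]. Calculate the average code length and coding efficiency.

Average length L = Σ p_i × l_i = 2.2000 bits
Entropy H = 1.5219 bits
Efficiency η = H/L × 100% = 69.18%


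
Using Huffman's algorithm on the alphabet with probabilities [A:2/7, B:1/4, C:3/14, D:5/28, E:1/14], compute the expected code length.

Huffman tree construction:
Combine smallest probabilities repeatedly
Resulting codes:
  A: 11 (length 2)
  B: 01 (length 2)
  C: 00 (length 2)
  D: 101 (length 3)
  E: 100 (length 3)
Average length = Σ p(s) × length(s) = 2.2500 bits


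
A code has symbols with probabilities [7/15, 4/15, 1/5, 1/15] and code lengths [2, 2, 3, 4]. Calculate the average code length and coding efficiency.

Average length L = Σ p_i × l_i = 2.3333 bits
Entropy H = 1.7465 bits
Efficiency η = H/L × 100% = 74.85%


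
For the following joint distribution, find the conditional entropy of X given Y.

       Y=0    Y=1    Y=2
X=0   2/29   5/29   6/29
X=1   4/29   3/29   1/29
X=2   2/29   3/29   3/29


H(X|Y) = Σ_y p(y) H(X|Y=y)
  p(Y=0) = 8/29, H(X|Y=0) = 1.5000
  p(Y=1) = 11/29, H(X|Y=1) = 1.5395
  p(Y=2) = 10/29, H(X|Y=2) = 1.2955
H(X|Y) = 0.2759×1.5000 + 0.3793×1.5395 + 0.3448×1.2955 = 1.4444 bits


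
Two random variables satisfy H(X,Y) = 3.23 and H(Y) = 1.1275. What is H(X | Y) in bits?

Chain rule: H(X,Y) = H(X|Y) + H(Y)
H(X|Y) = H(X,Y) - H(Y) = 3.23 - 1.1275 = 2.1025 bits


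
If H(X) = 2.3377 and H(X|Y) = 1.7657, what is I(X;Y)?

I(X;Y) = H(X) - H(X|Y)
I(X;Y) = 2.3377 - 1.7657 = 0.572 bits


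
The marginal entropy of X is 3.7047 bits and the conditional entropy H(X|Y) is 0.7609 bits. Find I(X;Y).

I(X;Y) = H(X) - H(X|Y)
I(X;Y) = 3.7047 - 0.7609 = 2.9438 bits


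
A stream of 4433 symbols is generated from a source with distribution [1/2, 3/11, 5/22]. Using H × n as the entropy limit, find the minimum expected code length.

Entropy H = 1.4970 bits/symbol
Minimum bits = H × n = 1.4970 × 4433
= 6636.27 bits


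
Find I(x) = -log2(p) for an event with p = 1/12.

Information content I(x) = -log₂(p(x))
I = -log₂(1/12) = -log₂(0.0833)
I = 3.5850 bits


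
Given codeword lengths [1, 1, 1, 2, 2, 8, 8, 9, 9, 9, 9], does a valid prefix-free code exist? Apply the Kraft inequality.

Kraft inequality: Σ 2^(-l_i) ≤ 1 for prefix-free code
Calculating: 2^(-1) + 2^(-1) + 2^(-1) + 2^(-2) + 2^(-2) + 2^(-8) + 2^(-8) + 2^(-9) + 2^(-9) + 2^(-9) + 2^(-9)
= 0.5 + 0.5 + 0.5 + 0.25 + 0.25 + 0.00390625 + 0.00390625 + 0.001953125 + 0.001953125 + 0.001953125 + 0.001953125
= 2.0156
Since 2.0156 > 1, prefix-free code does not exist


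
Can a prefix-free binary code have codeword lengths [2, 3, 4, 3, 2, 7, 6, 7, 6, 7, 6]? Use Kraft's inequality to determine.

Kraft inequality: Σ 2^(-l_i) ≤ 1 for prefix-free code
Calculating: 2^(-2) + 2^(-3) + 2^(-4) + 2^(-3) + 2^(-2) + 2^(-7) + 2^(-6) + 2^(-7) + 2^(-6) + 2^(-7) + 2^(-6)
= 0.25 + 0.125 + 0.0625 + 0.125 + 0.25 + 0.0078125 + 0.015625 + 0.0078125 + 0.015625 + 0.0078125 + 0.015625
= 0.8828
Since 0.8828 ≤ 1, prefix-free code exists


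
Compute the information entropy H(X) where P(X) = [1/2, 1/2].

H(X) = -Σ p(x) log₂ p(x)
  -1/2 × log₂(1/2) = 0.5000
  -1/2 × log₂(1/2) = 0.5000
H(X) = 1.0000 bits


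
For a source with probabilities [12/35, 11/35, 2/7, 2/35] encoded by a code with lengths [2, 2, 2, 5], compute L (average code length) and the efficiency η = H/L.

Average length L = Σ p_i × l_i = 2.1714 bits
Entropy H = 1.8066 bits
Efficiency η = H/L × 100% = 83.20%


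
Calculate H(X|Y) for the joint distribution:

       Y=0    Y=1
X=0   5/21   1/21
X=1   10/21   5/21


H(X|Y) = Σ_y p(y) H(X|Y=y)
  p(Y=0) = 5/7, H(X|Y=0) = 0.9183
  p(Y=1) = 2/7, H(X|Y=1) = 0.6500
H(X|Y) = 0.7143×0.9183 + 0.2857×0.6500 = 0.8416 bits


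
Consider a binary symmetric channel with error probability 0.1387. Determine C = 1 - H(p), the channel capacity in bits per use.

For BSC with error probability p:
C = 1 - H(p) where H(p) is binary entropy
H(0.1387) = -0.1387 × log₂(0.1387) - 0.8613 × log₂(0.8613)
H(p) = 0.5808
C = 1 - 0.5808 = 0.4192 bits/use


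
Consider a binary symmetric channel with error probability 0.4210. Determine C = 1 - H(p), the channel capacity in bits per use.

For BSC with error probability p:
C = 1 - H(p) where H(p) is binary entropy
H(0.4210) = -0.4210 × log₂(0.4210) - 0.5790 × log₂(0.5790)
H(p) = 0.9819
C = 1 - 0.9819 = 0.0181 bits/use


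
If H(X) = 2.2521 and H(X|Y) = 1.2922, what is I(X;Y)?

I(X;Y) = H(X) - H(X|Y)
I(X;Y) = 2.2521 - 1.2922 = 0.9599 bits


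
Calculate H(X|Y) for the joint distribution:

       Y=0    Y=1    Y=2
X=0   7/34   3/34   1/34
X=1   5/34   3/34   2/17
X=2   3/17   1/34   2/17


H(X|Y) = Σ_y p(y) H(X|Y=y)
  p(Y=0) = 9/17, H(X|Y=0) = 1.5715
  p(Y=1) = 7/34, H(X|Y=1) = 1.4488
  p(Y=2) = 9/34, H(X|Y=2) = 1.3921
H(X|Y) = 0.5294×1.5715 + 0.2059×1.4488 + 0.2647×1.3921 = 1.4988 bits


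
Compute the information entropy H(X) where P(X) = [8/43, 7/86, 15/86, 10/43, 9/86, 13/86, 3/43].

H(X) = -Σ p(x) log₂ p(x)
  -8/43 × log₂(8/43) = 0.4514
  -7/86 × log₂(7/86) = 0.2946
  -15/86 × log₂(15/86) = 0.4394
  -10/43 × log₂(10/43) = 0.4894
  -9/86 × log₂(9/86) = 0.3408
  -13/86 × log₂(13/86) = 0.4120
  -3/43 × log₂(3/43) = 0.2680
H(X) = 2.6956 bits


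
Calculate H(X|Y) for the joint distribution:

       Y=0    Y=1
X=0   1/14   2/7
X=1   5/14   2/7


H(X|Y) = Σ_y p(y) H(X|Y=y)
  p(Y=0) = 3/7, H(X|Y=0) = 0.6500
  p(Y=1) = 4/7, H(X|Y=1) = 1.0000
H(X|Y) = 0.4286×0.6500 + 0.5714×1.0000 = 0.8500 bits


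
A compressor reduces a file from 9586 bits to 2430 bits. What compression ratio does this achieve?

Compression ratio = Original / Compressed
= 9586 / 2430 = 3.94:1


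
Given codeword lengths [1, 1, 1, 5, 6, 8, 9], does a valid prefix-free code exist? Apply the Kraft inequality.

Kraft inequality: Σ 2^(-l_i) ≤ 1 for prefix-free code
Calculating: 2^(-1) + 2^(-1) + 2^(-1) + 2^(-5) + 2^(-6) + 2^(-8) + 2^(-9)
= 0.5 + 0.5 + 0.5 + 0.03125 + 0.015625 + 0.00390625 + 0.001953125
= 1.5527
Since 1.5527 > 1, prefix-free code does not exist


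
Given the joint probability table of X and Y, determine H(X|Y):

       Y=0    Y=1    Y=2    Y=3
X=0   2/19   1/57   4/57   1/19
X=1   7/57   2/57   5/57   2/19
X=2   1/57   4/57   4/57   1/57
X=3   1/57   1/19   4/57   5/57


H(X|Y) = Σ_y p(y) H(X|Y=y)
  p(Y=0) = 5/19, H(X|Y=0) = 1.5628
  p(Y=1) = 10/57, H(X|Y=1) = 1.8464
  p(Y=2) = 17/57, H(X|Y=2) = 1.9928
  p(Y=3) = 5/19, H(X|Y=3) = 1.7819
H(X|Y) = 0.2632×1.5628 + 0.1754×1.8464 + 0.2982×1.9928 + 0.2632×1.7819 = 1.7985 bits


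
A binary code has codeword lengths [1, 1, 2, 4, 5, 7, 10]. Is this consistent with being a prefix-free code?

Kraft inequality: Σ 2^(-l_i) ≤ 1 for prefix-free code
Calculating: 2^(-1) + 2^(-1) + 2^(-2) + 2^(-4) + 2^(-5) + 2^(-7) + 2^(-10)
= 0.5 + 0.5 + 0.25 + 0.0625 + 0.03125 + 0.0078125 + 0.0009765625
= 1.3525
Since 1.3525 > 1, prefix-free code does not exist


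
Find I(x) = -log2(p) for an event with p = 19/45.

Information content I(x) = -log₂(p(x))
I = -log₂(19/45) = -log₂(0.4222)
I = 1.2439 bits


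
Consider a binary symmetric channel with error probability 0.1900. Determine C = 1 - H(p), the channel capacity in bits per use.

For BSC with error probability p:
C = 1 - H(p) where H(p) is binary entropy
H(0.1900) = -0.1900 × log₂(0.1900) - 0.8100 × log₂(0.8100)
H(p) = 0.7015
C = 1 - 0.7015 = 0.2985 bits/use


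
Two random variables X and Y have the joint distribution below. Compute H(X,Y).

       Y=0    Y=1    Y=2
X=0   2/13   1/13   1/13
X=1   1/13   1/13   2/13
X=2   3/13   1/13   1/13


H(X,Y) = -Σ p(x,y) log₂ p(x,y)
  p(0,0)=2/13: -0.1538 × log₂(0.1538) = 0.4155
  p(0,1)=1/13: -0.0769 × log₂(0.0769) = 0.2846
  p(0,2)=1/13: -0.0769 × log₂(0.0769) = 0.2846
  p(1,0)=1/13: -0.0769 × log₂(0.0769) = 0.2846
  p(1,1)=1/13: -0.0769 × log₂(0.0769) = 0.2846
  p(1,2)=2/13: -0.1538 × log₂(0.1538) = 0.4155
  p(2,0)=3/13: -0.2308 × log₂(0.2308) = 0.4882
  p(2,1)=1/13: -0.0769 × log₂(0.0769) = 0.2846
  p(2,2)=1/13: -0.0769 × log₂(0.0769) = 0.2846
H(X,Y) = 3.0270 bits
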